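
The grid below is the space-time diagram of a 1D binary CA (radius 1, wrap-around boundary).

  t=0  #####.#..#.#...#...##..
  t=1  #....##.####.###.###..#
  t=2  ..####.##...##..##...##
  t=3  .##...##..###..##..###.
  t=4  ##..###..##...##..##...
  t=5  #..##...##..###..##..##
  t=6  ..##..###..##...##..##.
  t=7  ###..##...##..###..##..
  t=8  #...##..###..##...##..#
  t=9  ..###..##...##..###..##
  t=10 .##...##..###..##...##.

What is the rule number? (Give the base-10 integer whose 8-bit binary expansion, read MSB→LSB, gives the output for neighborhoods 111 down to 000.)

  nb ###: next=.  (t=0,i=1, bit7=0)
  nb ##.: next=.  (t=0,i=4, bit6=0)
  nb #.#: next=#  (t=0,i=5, bit5=1)
  nb #..: next=.  (t=0,i=7, bit4=0)
  nb .##: next=#  (t=0,i=0, bit3=1)
  nb .#.: next=#  (t=0,i=6, bit2=1)
  nb ..#: next=#  (t=0,i=8, bit1=1)
  nb ...: next=#  (t=0,i=13, bit0=1)
  bits 00101111 = 47

47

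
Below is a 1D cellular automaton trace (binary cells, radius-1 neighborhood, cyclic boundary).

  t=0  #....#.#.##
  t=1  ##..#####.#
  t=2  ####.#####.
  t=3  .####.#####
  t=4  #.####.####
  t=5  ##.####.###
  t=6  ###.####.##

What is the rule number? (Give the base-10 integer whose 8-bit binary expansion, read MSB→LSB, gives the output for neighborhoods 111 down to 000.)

246

  ### -> #   bit 7 = 1  t=0,i=10
  ##. -> #   bit 6 = 1  t=0,i=0
  #.# -> #   bit 5 = 1  t=0,i=6
  #.. -> #   bit 4 = 1  t=0,i=1
  .## -> .   bit 3 = 0  t=0,i=9
  .#. -> #   bit 2 = 1  t=0,i=5
  ..# -> #   bit 1 = 1  t=0,i=4
  ... -> .   bit 0 = 0  t=0,i=2
  bits 11110110 = 246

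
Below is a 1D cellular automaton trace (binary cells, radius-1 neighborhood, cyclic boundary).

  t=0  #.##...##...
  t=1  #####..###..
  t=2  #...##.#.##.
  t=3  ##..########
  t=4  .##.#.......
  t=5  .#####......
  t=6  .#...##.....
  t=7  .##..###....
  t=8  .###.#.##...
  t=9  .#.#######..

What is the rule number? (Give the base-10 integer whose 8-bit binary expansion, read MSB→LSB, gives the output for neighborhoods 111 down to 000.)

  ### -> .   bit 7 = 0  t=1,i=1
  ##. -> #   bit 6 = 1  t=0,i=3
  #.# -> #   bit 5 = 1  t=0,i=1
  #.. -> #   bit 4 = 1  t=0,i=4
  .## -> #   bit 3 = 1  t=0,i=2
  .#. -> #   bit 2 = 1  t=0,i=0
  ..# -> .   bit 1 = 0  t=0,i=6
  ... -> .   bit 0 = 0  t=0,i=5
  bits 01111100 = 124

124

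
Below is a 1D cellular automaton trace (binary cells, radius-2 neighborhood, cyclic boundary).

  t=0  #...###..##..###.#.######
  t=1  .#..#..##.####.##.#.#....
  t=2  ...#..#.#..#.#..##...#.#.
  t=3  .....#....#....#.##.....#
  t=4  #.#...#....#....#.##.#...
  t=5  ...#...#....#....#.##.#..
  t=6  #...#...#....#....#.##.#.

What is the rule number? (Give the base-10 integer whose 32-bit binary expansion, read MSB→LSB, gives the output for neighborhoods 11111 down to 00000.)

655145345

  [31] ##### => .  t=0,i=21
  [30] ####. => .  t=0,i=24
  [29] ###.# => #  t=0,i=15
  [28] ###.. => .  t=0,i=0
  [27] ##.## => .  t=1,i=9
  [26] ##.#. => #  t=0,i=16
  [25] ##..# => #  t=0,i=7
  [24] ##... => #  t=0,i=1
  [23] #.### => .  t=0,i=19
  [22] #.##. => .  t=1,i=15
  [21] #.#.# => .  t=0,i=17
  [20] #.#.. => .  t=1,i=20
  [19] #..## => #  t=0,i=8
  [18] #..#. => #  t=1,i=3
  [17] #...# => .  t=0,i=2
  [16] #.... => .  t=1,i=22
  [15] .#### => #  t=0,i=20
  [14] .###. => .  t=0,i=5
  [13] .##.# => #  t=1,i=8
  [12] .##.. => #  t=0,i=10
  [11] .#.## => #  t=0,i=18
  [10] .#.#. => .  t=1,i=19
  [9] .#..# => .  t=1,i=2
  [8] .#... => #  t=1,i=21
  [7] ..### => #  t=0,i=4
  [6] ..##. => .  t=0,i=9
  [5] ..#.# => .  t=2,i=6
  [4] ..#.. => .  t=1,i=1
  [3] ...## => .  t=0,i=3
  [2] ...#. => .  t=1,i=0
  [1] ....# => .  t=1,i=24
  [0] ..... => #  t=1,i=23
  bits 00100111000011001011100110000001 = 655145345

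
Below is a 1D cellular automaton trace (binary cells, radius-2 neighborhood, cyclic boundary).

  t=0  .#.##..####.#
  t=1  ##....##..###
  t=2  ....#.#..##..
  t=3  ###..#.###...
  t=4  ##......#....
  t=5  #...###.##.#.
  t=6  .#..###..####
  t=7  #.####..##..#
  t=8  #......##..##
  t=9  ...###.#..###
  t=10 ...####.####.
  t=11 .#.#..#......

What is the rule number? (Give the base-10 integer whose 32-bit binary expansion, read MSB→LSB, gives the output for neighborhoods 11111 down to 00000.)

606627795

  ##### -> .   bit 31 = 0  t=1,i=12
  ####. -> .   bit 30 = 0  t=0,i=9
  ###.# -> #   bit 29 = 1  t=0,i=10
  ###.. -> .   bit 28 = 0  t=1,i=1
  ##.## -> .   bit 27 = 0  t=5,i=7
  ##.#. -> #   bit 26 = 1  t=0,i=11
  ##..# -> .   bit 25 = 0  t=0,i=5
  ##... -> .   bit 24 = 0  t=1,i=2
  #.### -> .   bit 23 = 0  t=3,i=7
  #.##. -> .   bit 22 = 0  t=0,i=3
  #.#.# -> #   bit 21 = 1  t=0,i=1
  #.#.. -> .   bit 20 = 0  t=2,i=6
  #..## -> #   bit 19 = 1  t=0,i=6
  #..#. -> .   bit 18 = 0  t=3,i=4
  #...# -> .   bit 17 = 0  t=3,i=11
  #.... -> .   bit 16 = 0  t=1,i=3
  .#### -> .   bit 15 = 0  t=0,i=8
  .###. -> #   bit 14 = 1  t=3,i=1
  .##.# -> #   bit 13 = 1  t=5,i=9
  .##.. -> .   bit 12 = 0  t=0,i=4
  .#.## -> .   bit 11 = 0  t=0,i=2
  .#.#. -> #   bit 10 = 1  t=0,i=0
  .#..# -> #   bit 9 = 1  t=2,i=7
  .#... -> #   bit 8 = 1  t=4,i=9
  ..### -> #   bit 7 = 1  t=0,i=7
  ..##. -> #   bit 6 = 1  t=1,i=6
  ..#.# -> .   bit 5 = 0  t=2,i=4
  ..#.. -> #   bit 4 = 1  t=4,i=8
  ...## -> .   bit 3 = 0  t=1,i=5
  ...#. -> .   bit 2 = 0  t=2,i=3
  ....# -> #   bit 1 = 1  t=1,i=4
  ..... -> #   bit 0 = 1  t=2,i=0
  bits 00100100001010000110011111010011 = 606627795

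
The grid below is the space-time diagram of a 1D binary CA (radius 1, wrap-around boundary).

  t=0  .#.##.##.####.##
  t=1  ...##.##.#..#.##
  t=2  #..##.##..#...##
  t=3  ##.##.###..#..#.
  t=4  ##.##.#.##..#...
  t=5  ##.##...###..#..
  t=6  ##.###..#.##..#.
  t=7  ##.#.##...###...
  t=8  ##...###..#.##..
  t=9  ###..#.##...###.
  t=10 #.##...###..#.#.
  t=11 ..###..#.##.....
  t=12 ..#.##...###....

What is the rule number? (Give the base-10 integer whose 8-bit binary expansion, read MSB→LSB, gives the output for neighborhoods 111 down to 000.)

  ###|.  b7=0 t=0,i=10
  ##.|#  b6=1 t=0,i=4
  #.#|.  b5=0 t=0,i=0
  #..|#  b4=1 t=1,i=0
  .##|#  b3=1 t=0,i=3
  .#.|.  b2=0 t=0,i=1
  ..#|.  b1=0 t=1,i=2
  ...|.  b0=0 t=1,i=1
  bits 01011000 = 88

88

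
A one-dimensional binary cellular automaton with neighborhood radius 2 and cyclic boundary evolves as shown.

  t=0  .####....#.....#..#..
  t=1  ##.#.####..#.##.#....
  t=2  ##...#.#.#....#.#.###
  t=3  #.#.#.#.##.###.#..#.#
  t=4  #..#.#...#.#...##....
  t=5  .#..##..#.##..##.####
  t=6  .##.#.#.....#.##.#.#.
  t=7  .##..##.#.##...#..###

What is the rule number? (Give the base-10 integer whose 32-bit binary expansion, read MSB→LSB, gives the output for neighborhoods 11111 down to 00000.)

3281069774

  #####|#  b31=1 t=2,i=20
  ####.|#  b30=1 t=0,i=3
  ###.#|.  b29=0 t=3,i=13
  ###..|.  b28=0 t=0,i=4
  ##.##|.  b27=0 t=3,i=10
  ##.#.|.  b26=0 t=1,i=2
  ##..#|#  b25=1 t=1,i=9
  ##...|#  b24=1 t=0,i=5
  #.###|#  b23=1 t=1,i=5
  #.##.|.  b22=0 t=1,i=13
  #.#.#|.  b21=0 t=1,i=3
  #.#..|#  b20=1 t=1,i=16
  #..##|.  b19=0 t=5,i=3
  #..#.|.  b18=0 t=0,i=17
  #...#|.  b17=0 t=0,i=20
  #....|#  b16=1 t=0,i=6
  .####|.  b15=0 t=0,i=2
  .###.|.  b14=0 t=3,i=12
  .##.#|#  b13=1 t=1,i=1
  .##..|.  b12=0 t=4,i=16
  .#.##|.  b11=0 t=1,i=4
  .#.#.|#  b10=1 t=2,i=6
  .#..#|#  b9=1 t=0,i=16
  .#...|.  b8=0 t=0,i=10
  ..###|#  b7=1 t=0,i=1
  ..##.|#  b6=1 t=1,i=0
  ..#.#|.  b5=0 t=1,i=11
  ..#..|.  b4=0 t=0,i=9
  ...##|#  b3=1 t=0,i=0
  ...#.|#  b2=1 t=0,i=8
  ....#|#  b1=1 t=0,i=7
  .....|.  b0=0 t=0,i=12
  bits 11000011100100010010011011001110 = 3281069774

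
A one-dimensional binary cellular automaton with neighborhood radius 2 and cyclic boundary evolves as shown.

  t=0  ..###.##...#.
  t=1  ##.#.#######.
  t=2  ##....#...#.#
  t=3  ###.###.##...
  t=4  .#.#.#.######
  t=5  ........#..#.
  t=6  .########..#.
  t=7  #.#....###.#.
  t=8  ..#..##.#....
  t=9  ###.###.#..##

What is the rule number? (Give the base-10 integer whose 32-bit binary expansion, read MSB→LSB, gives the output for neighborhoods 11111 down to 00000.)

1532686431

  #####|.  b31=0 t=1,i=7
  ####.|#  b30=1 t=1,i=10
  ###.#|.  b29=0 t=0,i=4
  ###..|#  b28=1 t=2,i=1
  ##.##|#  b27=1 t=0,i=5
  ##.#.|.  b26=0 t=1,i=2
  ##..#|#  b25=1 t=6,i=9
  ##...|#  b24=1 t=0,i=8
  #.###|.  b23=0 t=1,i=5
  #.##.|#  b22=1 t=0,i=6
  #.#.#|.  b21=0 t=1,i=3
  #.#..|#  b20=1 t=7,i=2
  #..##|#  b19=1 t=6,i=0
  #..#.|.  b18=0 t=5,i=10
  #...#|#  b17=1 t=0,i=0
  #....|.  b16=0 t=2,i=3
  .####|#  b15=1 t=1,i=6
  .###.|#  b14=1 t=0,i=3
  .##.#|#  b13=1 t=1,i=1
  .##..|#  b12=1 t=0,i=7
  .#.##|.  b11=0 t=1,i=4
  .#.#.|.  b10=0 t=4,i=2
  .#..#|.  b9=0 t=5,i=9
  .#...|.  b8=0 t=0,i=12
  ..###|.  b7=0 t=0,i=2
  ..##.|#  b6=1 t=8,i=5
  ..#.#|.  b5=0 t=2,i=10
  ..#..|#  b4=1 t=0,i=11
  ...##|#  b3=1 t=0,i=1
  ...#.|#  b2=1 t=0,i=10
  ....#|#  b1=1 t=2,i=4
  .....|#  b0=1 t=5,i=1
  bits 01011011010110101111000001011111 = 1532686431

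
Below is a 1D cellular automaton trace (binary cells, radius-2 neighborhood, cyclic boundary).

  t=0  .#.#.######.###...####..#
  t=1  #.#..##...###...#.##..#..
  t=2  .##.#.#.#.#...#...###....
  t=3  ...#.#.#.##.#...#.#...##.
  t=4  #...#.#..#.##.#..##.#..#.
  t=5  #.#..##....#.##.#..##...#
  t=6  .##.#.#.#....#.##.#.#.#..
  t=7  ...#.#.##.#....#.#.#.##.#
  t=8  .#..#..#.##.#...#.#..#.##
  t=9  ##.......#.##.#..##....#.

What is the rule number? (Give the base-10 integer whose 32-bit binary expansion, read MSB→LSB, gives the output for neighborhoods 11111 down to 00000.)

786142337

  #####|.  b31=0 t=0,i=7
  ####.|.  b30=0 t=0,i=9
  ###.#|#  b29=1 t=0,i=10
  ###..|.  b28=0 t=0,i=14
  ##.##|#  b27=1 t=0,i=11
  ##.#.|#  b26=1 t=2,i=3
  ##..#|#  b25=1 t=0,i=22
  ##...|.  b24=0 t=0,i=15
  #.###|#  b23=1 t=0,i=5
  #.##.|#  b22=1 t=1,i=18
  #.#.#|.  b21=0 t=0,i=1
  #.#..|#  b20=1 t=1,i=2
  #..##|#  b19=1 t=1,i=4
  #..#.|.  b18=0 t=0,i=23
  #...#|#  b17=1 t=0,i=16
  #....|#  b16=1 t=2,i=22
  .####|#  b15=1 t=0,i=6
  .###.|.  b14=0 t=0,i=13
  .##.#|.  b13=0 t=2,i=2
  .##..|#  b12=1 t=1,i=6
  .#.##|.  b11=0 t=0,i=4
  .#.#.|#  b10=1 t=0,i=0
  .#..#|.  b9=0 t=1,i=3
  .#...|.  b8=0 t=2,i=11
  ..###|#  b7=1 t=0,i=18
  ..##.|.  b6=0 t=1,i=5
  ..#.#|.  b5=0 t=0,i=24
  ..#..|.  b4=0 t=1,i=22
  ...##|.  b3=0 t=0,i=17
  ...#.|.  b2=0 t=1,i=15
  ....#|.  b1=0 t=2,i=24
  .....|#  b0=1 t=2,i=23
  bits 00101110110110111001010010000001 = 786142337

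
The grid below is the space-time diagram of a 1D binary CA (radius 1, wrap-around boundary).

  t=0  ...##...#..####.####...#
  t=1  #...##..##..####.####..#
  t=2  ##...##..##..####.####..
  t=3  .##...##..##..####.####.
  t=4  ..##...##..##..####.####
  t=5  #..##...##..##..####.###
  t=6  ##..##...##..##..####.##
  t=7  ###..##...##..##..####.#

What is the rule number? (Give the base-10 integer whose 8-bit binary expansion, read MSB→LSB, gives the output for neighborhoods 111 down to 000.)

  nb ###: next=#  (t=0,i=12, bit7=1)
  nb ##.: next=#  (t=0,i=4, bit6=1)
  nb #.#: next=#  (t=0,i=15, bit5=1)
  nb #..: next=#  (t=0,i=0, bit4=1)
  nb .##: next=.  (t=0,i=3, bit3=0)
  nb .#.: next=#  (t=0,i=8, bit2=1)
  nb ..#: next=.  (t=0,i=2, bit1=0)
  nb ...: next=.  (t=0,i=1, bit0=0)
  bits 11110100 = 244

244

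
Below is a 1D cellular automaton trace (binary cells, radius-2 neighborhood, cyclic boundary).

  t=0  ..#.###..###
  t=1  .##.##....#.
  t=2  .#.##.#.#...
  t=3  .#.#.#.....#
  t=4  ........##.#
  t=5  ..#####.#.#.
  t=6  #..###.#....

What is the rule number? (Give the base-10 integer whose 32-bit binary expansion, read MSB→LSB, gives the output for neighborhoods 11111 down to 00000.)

  [31] ##### => #  t=5,i=4
  [30] ####. => #  t=5,i=5
  [29] ###.# => .  t=5,i=6
  [28] ###.. => .  t=0,i=6
  [27] ##.## => #  t=1,i=3
  [26] ##.#. => #  t=2,i=5
  [25] ##..# => .  t=0,i=0
  [24] ##... => #  t=1,i=6
  [23] #.### => #  t=0,i=4
  [22] #.##. => #  t=1,i=4
  [21] #.#.# => .  t=2,i=6
  [20] #.#.. => .  t=2,i=8
  [19] #..## => .  t=0,i=8
  [18] #..#. => #  t=0,i=1
  [17] #...# => #  t=5,i=0
  [16] #.... => .  t=1,i=7
  [15] .#### => #  t=5,i=3
  [14] .###. => #  t=0,i=5
  [13] .##.# => .  t=1,i=2
  [12] .##.. => .  t=1,i=5
  [11] .#.## => .  t=0,i=3
  [10] .#.#. => .  t=2,i=7
  [9] .#..# => .  t=1,i=11
  [8] .#... => .  t=2,i=9
  [7] ..### => .  t=0,i=9
  [6] ..##. => #  t=1,i=1
  [5] ..#.# => #  t=0,i=2
  [4] ..#.. => .  t=1,i=10
  [3] ...## => .  t=4,i=7
  [2] ...#. => .  t=1,i=9
  [1] ....# => #  t=1,i=8
  [0] ..... => #  t=3,i=8
  bits 11001101110001101100000001100011 = 3452354659

3452354659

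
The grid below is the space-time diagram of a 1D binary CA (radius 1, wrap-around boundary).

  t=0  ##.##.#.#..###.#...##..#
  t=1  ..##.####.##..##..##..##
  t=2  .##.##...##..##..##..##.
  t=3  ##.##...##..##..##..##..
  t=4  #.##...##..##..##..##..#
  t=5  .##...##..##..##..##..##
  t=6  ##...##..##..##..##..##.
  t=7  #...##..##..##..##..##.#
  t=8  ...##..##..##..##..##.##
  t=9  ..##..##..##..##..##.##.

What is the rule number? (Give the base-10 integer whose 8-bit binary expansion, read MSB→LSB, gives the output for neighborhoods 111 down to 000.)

46

  [7] ### => .  t=0,i=0
  [6] ##. => .  t=0,i=1
  [5] #.# => #  t=0,i=2
  [4] #.. => .  t=0,i=9
  [3] .## => #  t=0,i=3
  [2] .#. => #  t=0,i=6
  [1] ..# => #  t=0,i=10
  [0] ... => .  t=0,i=17
  bits 00101110 = 46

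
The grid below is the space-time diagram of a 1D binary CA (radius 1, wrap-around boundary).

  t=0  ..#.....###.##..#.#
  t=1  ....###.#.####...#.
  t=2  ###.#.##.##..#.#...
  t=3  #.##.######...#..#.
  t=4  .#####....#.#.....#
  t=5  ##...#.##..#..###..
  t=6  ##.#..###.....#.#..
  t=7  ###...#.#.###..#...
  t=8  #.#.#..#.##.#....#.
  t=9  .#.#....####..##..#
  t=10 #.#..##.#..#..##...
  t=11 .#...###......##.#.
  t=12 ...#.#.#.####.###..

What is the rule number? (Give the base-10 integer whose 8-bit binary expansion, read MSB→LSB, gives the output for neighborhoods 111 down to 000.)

  ###|.  b7=0 t=0,i=9
  ##.|#  b6=1 t=0,i=10
  #.#|#  b5=1 t=0,i=11
  #..|.  b4=0 t=0,i=0
  .##|#  b3=1 t=0,i=8
  .#.|.  b2=0 t=0,i=2
  ..#|.  b1=0 t=0,i=1
  ...|#  b0=1 t=0,i=4
  bits 01101001 = 105

105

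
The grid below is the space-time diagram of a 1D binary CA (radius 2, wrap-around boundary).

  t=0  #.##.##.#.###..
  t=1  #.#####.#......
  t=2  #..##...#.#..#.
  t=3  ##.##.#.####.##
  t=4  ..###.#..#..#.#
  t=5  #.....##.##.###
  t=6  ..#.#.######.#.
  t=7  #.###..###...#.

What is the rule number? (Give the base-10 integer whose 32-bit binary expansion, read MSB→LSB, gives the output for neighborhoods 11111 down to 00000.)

  #####|#  b31=1 t=1,i=4
  ####.|.  b30=0 t=1,i=5
  ###.#|.  b29=0 t=1,i=6
  ###..|.  b28=0 t=0,i=12
  ##.##|#  b27=1 t=0,i=4
  ##.#.|.  b26=0 t=0,i=7
  ##..#|.  b25=0 t=0,i=13
  ##...|.  b24=0 t=2,i=5
  #.###|.  b23=0 t=0,i=10
  #.##.|#  b22=1 t=0,i=2
  #.#.#|#  b21=1 t=0,i=8
  #.#..|#  b20=1 t=1,i=8
  #..##|.  b19=0 t=2,i=2
  #..#.|.  b18=0 t=0,i=14
  #...#|#  b17=1 t=2,i=6
  #....|#  b16=1 t=1,i=10
  .####|#  b15=1 t=1,i=3
  .###.|.  b14=0 t=0,i=11
  .##.#|#  b13=1 t=0,i=3
  .##..|#  b12=1 t=2,i=4
  .#.##|.  b11=0 t=0,i=1
  .#.#.|#  b10=1 t=2,i=9
  .#..#|#  b9=1 t=2,i=1
  .#...|.  b8=0 t=1,i=9
  ..###|.  b7=0 t=4,i=2
  ..##.|#  b6=1 t=2,i=3
  ..#.#|#  b5=1 t=0,i=0
  ..#..|#  b4=1 t=4,i=9
  ...##|.  b3=0 t=5,i=5
  ...#.|.  b2=0 t=1,i=14
  ....#|#  b1=1 t=1,i=13
  .....|.  b0=0 t=1,i=11
  bits 10001000011100111011011001110010 = 2289284722

2289284722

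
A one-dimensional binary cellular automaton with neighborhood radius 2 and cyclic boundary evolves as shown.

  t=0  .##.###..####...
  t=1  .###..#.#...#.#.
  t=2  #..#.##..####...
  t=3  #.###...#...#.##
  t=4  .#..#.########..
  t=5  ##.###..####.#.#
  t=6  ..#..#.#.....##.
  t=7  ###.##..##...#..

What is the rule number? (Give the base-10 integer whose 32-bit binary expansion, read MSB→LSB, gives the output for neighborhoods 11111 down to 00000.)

2553227636

  #####|#  b31=1 t=4,i=8
  ####.|.  b30=0 t=0,i=11
  ###.#|.  b29=0 t=3,i=0
  ###..|#  b28=1 t=0,i=6
  ##.##|#  b27=1 t=0,i=3
  ##.#.|.  b26=0 t=5,i=12
  ##..#|.  b25=0 t=0,i=7
  ##...|.  b24=0 t=0,i=13
  #.###|.  b23=0 t=0,i=4
  #.##.|.  b22=0 t=2,i=5
  #.#.#|#  b21=1 t=5,i=13
  #.#..|.  b20=0 t=1,i=8
  #..##|#  b19=1 t=0,i=8
  #..#.|#  b18=1 t=1,i=5
  #...#|#  b17=1 t=1,i=10
  #....|#  b16=1 t=0,i=14
  .####|.  b15=0 t=0,i=10
  .###.|.  b14=0 t=0,i=5
  .##.#|#  b13=1 t=0,i=2
  .##..|.  b12=0 t=2,i=6
  .#.##|#  b11=1 t=2,i=4
  .#.#.|.  b10=0 t=1,i=7
  .#..#|.  b9=0 t=1,i=15
  .#...|#  b8=1 t=1,i=9
  ..###|.  b7=0 t=0,i=9
  ..##.|#  b6=1 t=0,i=1
  ..#.#|#  b5=1 t=1,i=6
  ..#..|#  b4=1 t=2,i=0
  ...##|.  b3=0 t=0,i=0
  ...#.|#  b2=1 t=1,i=11
  ....#|.  b1=0 t=0,i=15
  .....|.  b0=0 t=6,i=10
  bits 10011000001011110010100101110100 = 2553227636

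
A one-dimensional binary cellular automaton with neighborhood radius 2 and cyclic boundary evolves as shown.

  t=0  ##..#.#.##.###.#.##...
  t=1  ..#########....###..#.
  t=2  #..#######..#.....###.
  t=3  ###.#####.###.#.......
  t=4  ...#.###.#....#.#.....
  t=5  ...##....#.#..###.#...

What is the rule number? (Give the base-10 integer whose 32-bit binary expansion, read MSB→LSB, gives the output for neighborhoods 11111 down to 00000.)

  [31] ##### => #  t=1,i=4
  [30] ####. => #  t=1,i=9
  [29] ###.# => .  t=0,i=13
  [28] ###.. => .  t=1,i=10
  [27] ##.## => #  t=0,i=10
  [26] ##.#. => .  t=0,i=14
  [25] ##..# => #  t=0,i=2
  [24] ##... => .  t=0,i=19
  [23] #.### => .  t=0,i=11
  [22] #.##. => #  t=0,i=8
  [21] #.#.# => #  t=0,i=6
  [20] #.#.. => #  t=2,i=0
  [19] #..## => #  t=2,i=2
  [18] #..#. => #  t=0,i=3
  [17] #...# => #  t=0,i=20
  [16] #.... => #  t=1,i=12
  [15] .#### => #  t=1,i=3
  [14] .###. => .  t=0,i=12
  [13] .##.# => #  t=0,i=9
  [12] .##.. => .  t=0,i=1
  [11] .#.## => #  t=0,i=7
  [10] .#.#. => #  t=0,i=5
  [9] .#..# => #  t=2,i=1
  [8] .#... => .  t=1,i=21
  [7] ..### => .  t=1,i=2
  [6] ..##. => .  t=0,i=0
  [5] ..#.# => #  t=0,i=4
  [4] ..#.. => #  t=1,i=20
  [3] ...## => .  t=0,i=21
  [2] ...#. => .  t=4,i=2
  [1] ....# => .  t=1,i=13
  [0] ..... => .  t=2,i=15
  bits 11001010011111111010111000110000 = 3397365296

3397365296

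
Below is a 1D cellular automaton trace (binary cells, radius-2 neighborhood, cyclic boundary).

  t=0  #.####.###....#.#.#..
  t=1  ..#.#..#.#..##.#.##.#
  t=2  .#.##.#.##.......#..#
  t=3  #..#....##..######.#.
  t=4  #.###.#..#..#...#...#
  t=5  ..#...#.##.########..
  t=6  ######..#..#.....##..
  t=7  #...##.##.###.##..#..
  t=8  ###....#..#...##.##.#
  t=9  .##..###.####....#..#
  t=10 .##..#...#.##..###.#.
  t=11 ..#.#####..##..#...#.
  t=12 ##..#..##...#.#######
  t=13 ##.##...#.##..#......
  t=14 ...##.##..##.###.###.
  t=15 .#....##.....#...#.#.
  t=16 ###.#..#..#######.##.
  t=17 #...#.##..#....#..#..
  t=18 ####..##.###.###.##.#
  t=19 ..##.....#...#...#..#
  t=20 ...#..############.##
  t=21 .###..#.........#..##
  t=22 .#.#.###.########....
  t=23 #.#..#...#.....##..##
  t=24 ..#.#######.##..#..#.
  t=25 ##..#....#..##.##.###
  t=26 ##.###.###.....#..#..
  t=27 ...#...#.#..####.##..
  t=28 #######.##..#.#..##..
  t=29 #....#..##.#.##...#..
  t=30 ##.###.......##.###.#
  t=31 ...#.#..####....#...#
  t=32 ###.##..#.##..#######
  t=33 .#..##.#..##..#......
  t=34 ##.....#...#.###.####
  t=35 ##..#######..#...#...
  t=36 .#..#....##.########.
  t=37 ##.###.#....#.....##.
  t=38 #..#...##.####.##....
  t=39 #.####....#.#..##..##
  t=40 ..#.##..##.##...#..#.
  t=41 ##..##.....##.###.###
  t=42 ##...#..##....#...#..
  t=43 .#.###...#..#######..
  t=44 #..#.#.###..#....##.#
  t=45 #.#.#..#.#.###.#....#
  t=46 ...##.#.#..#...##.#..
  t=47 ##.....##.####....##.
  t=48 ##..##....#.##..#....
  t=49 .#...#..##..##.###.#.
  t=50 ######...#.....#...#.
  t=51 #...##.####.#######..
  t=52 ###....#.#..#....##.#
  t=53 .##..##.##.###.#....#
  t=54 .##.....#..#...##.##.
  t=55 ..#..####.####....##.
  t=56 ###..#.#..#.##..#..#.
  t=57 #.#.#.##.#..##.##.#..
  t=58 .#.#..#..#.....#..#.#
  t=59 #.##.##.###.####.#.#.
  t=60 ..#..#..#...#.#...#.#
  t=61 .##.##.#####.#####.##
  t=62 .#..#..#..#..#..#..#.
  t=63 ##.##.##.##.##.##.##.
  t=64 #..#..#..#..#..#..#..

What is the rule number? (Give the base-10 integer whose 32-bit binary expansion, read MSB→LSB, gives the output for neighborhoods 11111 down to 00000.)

  #####|.  b31=0 t=3,i=14
  ####.|#  b30=1 t=0,i=4
  ###.#|.  b29=0 t=0,i=5
  ###..|#  b28=1 t=0,i=9
  ##.##|.  b27=0 t=0,i=6
  ##.#.|.  b26=0 t=1,i=14
  ##..#|.  b25=0 t=3,i=10
  ##...|.  b24=0 t=0,i=10
  #.###|#  b23=1 t=0,i=2
  #.##.|#  b22=1 t=1,i=17
  #.#.#|.  b21=0 t=0,i=16
  #.#..|#  b20=1 t=0,i=18
  #..##|.  b19=0 t=1,i=11
  #..#.|#  b18=1 t=0,i=20
  #...#|#  b17=1 t=4,i=14
  #....|.  b16=0 t=0,i=11
  .####|.  b15=0 t=0,i=3
  .###.|.  b14=0 t=0,i=8
  .##.#|.  b13=0 t=1,i=13
  .##..|#  b12=1 t=2,i=9
  .#.##|.  b11=0 t=0,i=1
  .#.#.|#  b10=1 t=0,i=15
  .#..#|.  b9=0 t=0,i=19
  .#...|#  b8=1 t=3,i=4
  ..###|#  b7=1 t=3,i=12
  ..##.|.  b6=0 t=1,i=12
  ..#.#|.  b5=0 t=0,i=0
  ..#..|#  b4=1 t=2,i=17
  ...##|.  b3=0 t=3,i=7
  ...#.|#  b2=1 t=0,i=13
  ....#|#  b1=1 t=0,i=12
  .....|#  b0=1 t=2,i=12
  bits 01010000110101100001010110010111 = 1356207511

1356207511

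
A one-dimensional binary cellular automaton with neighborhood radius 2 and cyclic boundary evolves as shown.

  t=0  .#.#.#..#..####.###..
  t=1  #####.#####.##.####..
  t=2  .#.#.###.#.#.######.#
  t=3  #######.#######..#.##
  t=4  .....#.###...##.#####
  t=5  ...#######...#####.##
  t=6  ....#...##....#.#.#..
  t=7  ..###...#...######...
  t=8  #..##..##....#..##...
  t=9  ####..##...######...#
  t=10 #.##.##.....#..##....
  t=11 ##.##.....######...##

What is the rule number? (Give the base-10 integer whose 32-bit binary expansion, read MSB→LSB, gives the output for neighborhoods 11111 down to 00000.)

1554837110

  [31] ##### => .  t=1,i=2
  [30] ####. => #  t=0,i=13
  [29] ###.# => .  t=0,i=14
  [28] ###.. => #  t=0,i=18
  [27] ##.## => #  t=0,i=15
  [26] ##.#. => #  t=2,i=8
  [25] ##..# => .  t=1,i=19
  [24] ##... => .  t=0,i=19
  [23] #.### => #  t=0,i=16
  [22] #.##. => .  t=1,i=12
  [21] #.#.# => #  t=0,i=3
  [20] #.#.. => .  t=0,i=5
  [19] #..## => #  t=0,i=10
  [18] #..#. => #  t=0,i=7
  [17] #...# => .  t=0,i=20
  [16] #.... => .  t=4,i=1
  [15] .#### => #  t=0,i=12
  [14] .###. => #  t=0,i=17
  [13] .##.# => #  t=1,i=13
  [12] .##.. => .  t=5,i=20
  [11] .#.## => #  t=2,i=4
  [10] .#.#. => #  t=0,i=2
  [9] .#..# => #  t=0,i=6
  [8] .#... => .  t=6,i=5
  [7] ..### => .  t=0,i=11
  [6] ..##. => #  t=4,i=13
  [5] ..#.# => #  t=0,i=1
  [4] ..#.. => #  t=0,i=8
  [3] ...## => .  t=4,i=12
  [2] ...#. => #  t=0,i=0
  [1] ....# => #  t=4,i=3
  [0] ..... => .  t=4,i=2
  bits 01011100101011001110111001110110 = 1554837110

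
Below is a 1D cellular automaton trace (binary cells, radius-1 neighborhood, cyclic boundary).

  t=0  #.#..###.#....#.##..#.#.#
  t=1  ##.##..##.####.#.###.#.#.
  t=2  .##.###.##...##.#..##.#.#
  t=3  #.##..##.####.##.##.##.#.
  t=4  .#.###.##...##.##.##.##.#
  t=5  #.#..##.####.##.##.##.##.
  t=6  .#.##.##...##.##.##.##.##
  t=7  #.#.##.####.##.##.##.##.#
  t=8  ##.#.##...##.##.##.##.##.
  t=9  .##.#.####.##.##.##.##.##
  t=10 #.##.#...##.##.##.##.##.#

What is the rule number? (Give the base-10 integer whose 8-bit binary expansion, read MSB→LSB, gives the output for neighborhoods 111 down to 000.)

115

  nb ###: next=.  (t=0,i=6, bit7=0)
  nb ##.: next=#  (t=0,i=0, bit6=1)
  nb #.#: next=#  (t=0,i=1, bit5=1)
  nb #..: next=#  (t=0,i=3, bit4=1)
  nb .##: next=.  (t=0,i=5, bit3=0)
  nb .#.: next=.  (t=0,i=2, bit2=0)
  nb ..#: next=#  (t=0,i=4, bit1=1)
  nb ...: next=#  (t=0,i=11, bit0=1)
  bits 01110011 = 115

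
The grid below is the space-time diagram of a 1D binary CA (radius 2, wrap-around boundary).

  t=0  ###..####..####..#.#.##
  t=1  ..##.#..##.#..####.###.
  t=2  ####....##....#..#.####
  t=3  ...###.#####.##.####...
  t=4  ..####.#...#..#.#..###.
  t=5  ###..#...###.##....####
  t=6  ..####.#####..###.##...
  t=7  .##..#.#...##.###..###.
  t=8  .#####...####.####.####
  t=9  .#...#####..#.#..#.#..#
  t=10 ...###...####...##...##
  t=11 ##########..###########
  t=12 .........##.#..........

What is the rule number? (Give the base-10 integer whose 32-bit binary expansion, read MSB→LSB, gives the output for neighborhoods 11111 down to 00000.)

866613500

  #####|.  b31=0 t=0,i=0
  ####.|.  b30=0 t=0,i=1
  ###.#|#  b29=1 t=1,i=17
  ###..|#  b28=1 t=0,i=2
  ##.##|.  b27=0 t=1,i=18
  ##.#.|.  b26=0 t=1,i=4
  ##..#|#  b25=1 t=0,i=3
  ##...|#  b24=1 t=1,i=22
  #.###|#  b23=1 t=0,i=21
  #.##.|.  b22=0 t=3,i=13
  #.#.#|#  b21=1 t=0,i=19
  #.#..|.  b20=0 t=1,i=5
  #..##|.  b19=0 t=0,i=4
  #..#.|#  b18=1 t=0,i=16
  #...#|#  b17=1 t=1,i=0
  #....|#  b16=1 t=2,i=5
  .####|.  b15=0 t=0,i=6
  .###.|#  b14=1 t=1,i=20
  .##.#|#  b13=1 t=1,i=3
  .##..|#  b12=1 t=2,i=9
  .#.##|#  b11=1 t=0,i=20
  .#.#.|.  b10=0 t=0,i=18
  .#..#|.  b9=0 t=1,i=6
  .#...|.  b8=0 t=4,i=8
  ..###|#  b7=1 t=0,i=5
  ..##.|#  b6=1 t=1,i=2
  ..#.#|#  b5=1 t=0,i=17
  ..#..|#  b4=1 t=2,i=14
  ...##|#  b3=1 t=1,i=1
  ...#.|#  b2=1 t=2,i=13
  ....#|.  b1=0 t=2,i=6
  .....|.  b0=0 t=3,i=0
  bits 00110011101001110111100011111100 = 866613500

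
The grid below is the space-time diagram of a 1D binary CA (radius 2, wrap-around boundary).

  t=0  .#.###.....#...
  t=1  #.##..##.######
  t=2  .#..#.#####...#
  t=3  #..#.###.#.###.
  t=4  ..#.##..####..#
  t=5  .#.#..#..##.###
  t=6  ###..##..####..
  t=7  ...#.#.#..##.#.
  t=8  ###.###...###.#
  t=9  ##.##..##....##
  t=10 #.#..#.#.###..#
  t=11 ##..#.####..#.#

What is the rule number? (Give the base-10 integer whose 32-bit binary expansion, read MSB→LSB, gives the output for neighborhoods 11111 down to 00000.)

1336388950

  nb #####: next=.  (t=1,i=11, bit31=0)
  nb ####.: next=#  (t=1,i=14, bit30=1)
  nb ###.#: next=.  (t=1,i=0, bit29=0)
  nb ###..: next=.  (t=0,i=5, bit28=0)
  nb ##.##: next=#  (t=1,i=1, bit27=1)
  nb ##.#.: next=#  (t=3,i=8, bit26=1)
  nb ##..#: next=#  (t=1,i=4, bit25=1)
  nb ##...: next=#  (t=0,i=6, bit24=1)
  nb #.###: next=#  (t=0,i=3, bit23=1)
  nb #.##.: next=.  (t=1,i=2, bit22=0)
  nb #.#.#: next=#  (t=3,i=9, bit21=1)
  nb #.#..: next=.  (t=2,i=1, bit20=0)
  nb #..##: next=.  (t=1,i=5, bit19=0)
  nb #..#.: next=#  (t=2,i=3, bit18=1)
  nb #...#: next=#  (t=2,i=12, bit17=1)
  nb #....: next=#  (t=0,i=7, bit16=1)
  nb .####: next=#  (t=1,i=10, bit15=1)
  nb .###.: next=.  (t=0,i=4, bit14=0)
  nb .##.#: next=#  (t=1,i=7, bit13=1)
  nb .##..: next=.  (t=1,i=3, bit12=0)
  nb .#.##: next=#  (t=0,i=2, bit11=1)
  nb .#.#.: next=#  (t=2,i=0, bit10=1)
  nb .#..#: next=.  (t=2,i=2, bit9=0)
  nb .#...: next=#  (t=0,i=12, bit8=1)
  nb ..###: next=.  (t=4,i=8, bit7=0)
  nb ..##.: next=#  (t=1,i=6, bit6=1)
  nb ..#.#: next=.  (t=0,i=1, bit5=0)
  nb ..#..: next=#  (t=0,i=11, bit4=1)
  nb ...##: next=.  (t=8,i=9, bit3=0)
  nb ...#.: next=#  (t=0,i=0, bit2=1)
  nb ....#: next=#  (t=0,i=9, bit1=1)
  nb .....: next=.  (t=0,i=8, bit0=0)
  bits 01001111101001111010110101010110 = 1336388950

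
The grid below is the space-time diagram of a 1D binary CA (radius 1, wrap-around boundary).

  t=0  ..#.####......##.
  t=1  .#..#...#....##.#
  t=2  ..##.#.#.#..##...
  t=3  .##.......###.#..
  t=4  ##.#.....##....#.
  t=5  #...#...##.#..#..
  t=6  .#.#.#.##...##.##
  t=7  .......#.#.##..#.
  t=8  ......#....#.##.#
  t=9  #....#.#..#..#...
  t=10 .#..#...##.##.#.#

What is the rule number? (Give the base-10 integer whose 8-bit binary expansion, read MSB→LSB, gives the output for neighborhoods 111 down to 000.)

  [7] ### => .  t=0,i=5
  [6] ##. => .  t=0,i=7
  [5] #.# => .  t=0,i=3
  [4] #.. => #  t=0,i=8
  [3] .## => #  t=0,i=4
  [2] .#. => .  t=0,i=2
  [1] ..# => #  t=0,i=1
  [0] ... => .  t=0,i=0
  bits 00011010 = 26

26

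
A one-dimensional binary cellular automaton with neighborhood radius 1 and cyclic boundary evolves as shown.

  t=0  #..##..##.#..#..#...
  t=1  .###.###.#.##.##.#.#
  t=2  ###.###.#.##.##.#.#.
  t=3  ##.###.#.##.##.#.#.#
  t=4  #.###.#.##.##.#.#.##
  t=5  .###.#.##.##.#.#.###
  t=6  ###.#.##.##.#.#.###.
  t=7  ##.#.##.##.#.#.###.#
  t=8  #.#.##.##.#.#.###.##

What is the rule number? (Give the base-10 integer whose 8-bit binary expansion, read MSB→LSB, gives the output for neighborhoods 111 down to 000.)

  ###|#  b7=1 t=1,i=2
  ##.|.  b6=0 t=0,i=4
  #.#|#  b5=1 t=0,i=9
  #..|#  b4=1 t=0,i=1
  .##|#  b3=1 t=0,i=3
  .#.|.  b2=0 t=0,i=0
  ..#|#  b1=1 t=0,i=2
  ...|.  b0=0 t=0,i=18
  bits 10111010 = 186

186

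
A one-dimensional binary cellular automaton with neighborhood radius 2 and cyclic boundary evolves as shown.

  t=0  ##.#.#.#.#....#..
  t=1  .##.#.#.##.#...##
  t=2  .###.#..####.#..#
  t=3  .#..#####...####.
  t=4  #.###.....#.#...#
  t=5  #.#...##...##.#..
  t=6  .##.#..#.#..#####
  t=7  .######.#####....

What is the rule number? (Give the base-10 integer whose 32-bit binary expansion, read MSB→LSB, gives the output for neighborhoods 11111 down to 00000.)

115291777

  #####|.  b31=0 t=3,i=6
  ####.|.  b30=0 t=2,i=10
  ###.#|.  b29=0 t=2,i=3
  ###..|.  b28=0 t=3,i=8
  ##.##|.  b27=0 t=1,i=0
  ##.#.|#  b26=1 t=0,i=2
  ##..#|#  b25=1 t=3,i=16
  ##...|.  b24=0 t=3,i=9
  #.###|#  b23=1 t=2,i=1
  #.##.|#  b22=1 t=1,i=1
  #.#.#|.  b21=0 t=0,i=3
  #.#..|#  b20=1 t=0,i=9
  #..##|#  b19=1 t=0,i=16
  #..#.|#  b18=1 t=2,i=15
  #...#|#  b17=1 t=1,i=13
  #....|#  b16=1 t=0,i=11
  .####|.  b15=0 t=2,i=9
  .###.|.  b14=0 t=2,i=2
  .##.#|#  b13=1 t=0,i=1
  .##..|#  b12=1 t=5,i=7
  .#.##|.  b11=0 t=1,i=7
  .#.#.|#  b10=1 t=0,i=4
  .#..#|#  b9=1 t=0,i=15
  .#...|.  b8=0 t=0,i=10
  ..###|#  b7=1 t=2,i=8
  ..##.|.  b6=0 t=0,i=0
  ..#.#|.  b5=0 t=2,i=16
  ..#..|.  b4=0 t=0,i=14
  ...##|.  b3=0 t=1,i=14
  ...#.|.  b2=0 t=0,i=13
  ....#|.  b1=0 t=0,i=12
  .....|#  b0=1 t=4,i=7
  bits 00000110110111110011011010000001 = 115291777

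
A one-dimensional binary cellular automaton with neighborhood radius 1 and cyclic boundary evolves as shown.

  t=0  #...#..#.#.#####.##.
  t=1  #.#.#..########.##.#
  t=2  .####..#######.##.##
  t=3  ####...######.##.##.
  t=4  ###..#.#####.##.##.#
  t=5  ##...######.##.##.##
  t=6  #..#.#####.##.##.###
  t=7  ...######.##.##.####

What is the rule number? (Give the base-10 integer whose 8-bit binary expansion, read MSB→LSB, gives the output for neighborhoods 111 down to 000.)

  [7] ### => #  t=0,i=12
  [6] ##. => .  t=0,i=15
  [5] #.# => #  t=0,i=8
  [4] #.. => .  t=0,i=1
  [3] .## => #  t=0,i=11
  [2] .#. => #  t=0,i=0
  [1] ..# => .  t=0,i=3
  [0] ... => #  t=0,i=2
  bits 10101101 = 173

173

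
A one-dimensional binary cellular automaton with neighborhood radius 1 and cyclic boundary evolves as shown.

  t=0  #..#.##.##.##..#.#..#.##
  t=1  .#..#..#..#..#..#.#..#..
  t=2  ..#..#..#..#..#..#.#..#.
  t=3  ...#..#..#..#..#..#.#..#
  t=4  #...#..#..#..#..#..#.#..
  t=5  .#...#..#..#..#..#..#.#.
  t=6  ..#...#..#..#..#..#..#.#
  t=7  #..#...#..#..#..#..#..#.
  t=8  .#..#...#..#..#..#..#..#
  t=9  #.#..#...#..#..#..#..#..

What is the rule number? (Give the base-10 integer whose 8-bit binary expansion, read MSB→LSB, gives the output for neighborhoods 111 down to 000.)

  [7] ### => .  t=0,i=23
  [6] ##. => .  t=0,i=0
  [5] #.# => #  t=0,i=4
  [4] #.. => #  t=0,i=1
  [3] .## => .  t=0,i=5
  [2] .#. => .  t=0,i=3
  [1] ..# => .  t=0,i=2
  [0] ... => .  t=1,i=23
  bits 00110000 = 48

48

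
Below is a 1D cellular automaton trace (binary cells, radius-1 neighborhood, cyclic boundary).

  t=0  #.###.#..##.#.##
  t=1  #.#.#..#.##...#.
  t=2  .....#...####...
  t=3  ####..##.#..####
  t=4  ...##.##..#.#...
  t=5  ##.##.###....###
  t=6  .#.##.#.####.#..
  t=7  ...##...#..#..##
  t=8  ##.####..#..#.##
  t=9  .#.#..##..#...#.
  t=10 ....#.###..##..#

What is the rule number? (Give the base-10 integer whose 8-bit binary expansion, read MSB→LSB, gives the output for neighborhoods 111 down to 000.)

  nb ###: next=.  (t=0,i=3, bit7=0)
  nb ##.: next=#  (t=0,i=0, bit6=1)
  nb #.#: next=.  (t=0,i=1, bit5=0)
  nb #..: next=#  (t=0,i=7, bit4=1)
  nb .##: next=#  (t=0,i=2, bit3=1)
  nb .#.: next=.  (t=0,i=6, bit2=0)
  nb ..#: next=.  (t=0,i=8, bit1=0)
  nb ...: next=#  (t=1,i=12, bit0=1)
  bits 01011001 = 89

89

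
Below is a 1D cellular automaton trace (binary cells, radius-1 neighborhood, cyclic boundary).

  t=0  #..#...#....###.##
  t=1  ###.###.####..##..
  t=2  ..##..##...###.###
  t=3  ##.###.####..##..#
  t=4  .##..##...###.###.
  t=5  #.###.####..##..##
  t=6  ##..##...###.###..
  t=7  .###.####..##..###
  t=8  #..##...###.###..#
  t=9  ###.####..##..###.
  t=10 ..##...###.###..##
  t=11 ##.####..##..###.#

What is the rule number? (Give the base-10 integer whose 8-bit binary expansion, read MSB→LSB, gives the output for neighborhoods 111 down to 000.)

115

  nb ###: next=.  (t=0,i=13, bit7=0)
  nb ##.: next=#  (t=0,i=0, bit6=1)
  nb #.#: next=#  (t=0,i=15, bit5=1)
  nb #..: next=#  (t=0,i=1, bit4=1)
  nb .##: next=.  (t=0,i=12, bit3=0)
  nb .#.: next=.  (t=0,i=3, bit2=0)
  nb ..#: next=#  (t=0,i=2, bit1=1)
  nb ...: next=#  (t=0,i=5, bit0=1)
  bits 01110011 = 115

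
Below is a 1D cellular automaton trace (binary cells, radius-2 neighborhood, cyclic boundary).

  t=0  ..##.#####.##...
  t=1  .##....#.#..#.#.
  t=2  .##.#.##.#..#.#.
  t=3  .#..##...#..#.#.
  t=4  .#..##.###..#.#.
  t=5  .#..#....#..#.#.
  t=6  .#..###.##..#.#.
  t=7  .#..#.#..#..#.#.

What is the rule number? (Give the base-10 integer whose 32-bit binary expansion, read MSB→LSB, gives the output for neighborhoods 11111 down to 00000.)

  #####|#  b31=1 t=0,i=7
  ####.|.  b30=0 t=0,i=8
  ###.#|#  b29=1 t=0,i=9
  ###..|#  b28=1 t=4,i=9
  ##.##|.  b27=0 t=0,i=4
  ##.#.|.  b26=0 t=2,i=3
  ##..#|.  b25=0 t=4,i=10
  ##...|.  b24=0 t=0,i=13
  #.###|.  b23=0 t=0,i=5
  #.##.|.  b22=0 t=0,i=11
  #.#.#|#  b21=1 t=2,i=4
  #.#..|#  b20=1 t=1,i=9
  #..##|.  b19=0 t=1,i=0
  #..#.|.  b18=0 t=1,i=11
  #...#|#  b17=1 t=3,i=7
  #....|#  b16=1 t=0,i=14
  .####|.  b15=0 t=0,i=6
  .###.|.  b14=0 t=4,i=8
  .##.#|.  b13=0 t=0,i=3
  .##..|#  b12=1 t=0,i=12
  .#.##|#  b11=1 t=2,i=5
  .#.#.|.  b10=0 t=1,i=8
  .#..#|.  b9=0 t=1,i=10
  .#...|#  b8=1 t=5,i=5
  ..###|#  b7=1 t=6,i=4
  ..##.|#  b6=1 t=0,i=2
  ..#.#|#  b5=1 t=1,i=7
  ..#..|#  b4=1 t=3,i=1
  ...##|#  b3=1 t=0,i=1
  ...#.|#  b2=1 t=1,i=6
  ....#|.  b1=0 t=0,i=0
  .....|.  b0=0 t=0,i=15
  bits 10110000001100110001100111111100 = 2956139004

2956139004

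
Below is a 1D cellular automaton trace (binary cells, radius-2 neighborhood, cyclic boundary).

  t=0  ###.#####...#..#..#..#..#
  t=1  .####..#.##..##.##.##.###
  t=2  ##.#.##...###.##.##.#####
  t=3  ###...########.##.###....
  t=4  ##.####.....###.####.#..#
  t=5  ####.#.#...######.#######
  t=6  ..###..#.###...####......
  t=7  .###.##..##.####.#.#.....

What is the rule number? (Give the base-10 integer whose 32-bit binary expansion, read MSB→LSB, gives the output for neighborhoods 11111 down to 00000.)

1872654984

  [31] ##### => .  t=0,i=6
  [30] ####. => #  t=0,i=1
  [29] ###.# => #  t=0,i=2
  [28] ###.. => .  t=0,i=8
  [27] ##.## => #  t=0,i=3
  [26] ##.#. => #  t=2,i=2
  [25] ##..# => #  t=1,i=5
  [24] ##... => #  t=0,i=9
  [23] #.### => #  t=0,i=4
  [22] #.##. => .  t=1,i=9
  [21] #.#.# => .  t=2,i=3
  [20] #.#.. => #  t=4,i=21
  [19] #..## => #  t=0,i=23
  [18] #..#. => #  t=0,i=14
  [17] #...# => #  t=0,i=10
  [16] #.... => .  t=3,i=22
  [15] .#### => .  t=0,i=0
  [14] .###. => #  t=1,i=23
  [13] .##.# => #  t=1,i=14
  [12] .##.. => #  t=1,i=10
  [11] .#.## => .  t=1,i=8
  [10] .#.#. => .  t=5,i=6
  [9] .#..# => #  t=0,i=13
  [8] .#... => .  t=5,i=8
  [7] ..### => #  t=0,i=24
  [6] ..##. => .  t=1,i=13
  [5] ..#.# => .  t=1,i=7
  [4] ..#.. => .  t=0,i=12
  [3] ...## => #  t=2,i=9
  [2] ...#. => .  t=0,i=11
  [1] ....# => .  t=3,i=23
  [0] ..... => .  t=4,i=9
  bits 01101111100111100111001010001000 = 1872654984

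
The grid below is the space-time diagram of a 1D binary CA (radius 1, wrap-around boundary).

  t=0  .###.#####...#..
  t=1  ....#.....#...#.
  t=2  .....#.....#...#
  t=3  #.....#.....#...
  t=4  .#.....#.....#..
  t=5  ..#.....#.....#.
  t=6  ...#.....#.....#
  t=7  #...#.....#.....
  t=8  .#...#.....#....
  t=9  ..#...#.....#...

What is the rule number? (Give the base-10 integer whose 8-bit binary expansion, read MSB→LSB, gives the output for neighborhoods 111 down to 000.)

  nb ###: next=.  (t=0,i=2, bit7=0)
  nb ##.: next=.  (t=0,i=3, bit6=0)
  nb #.#: next=#  (t=0,i=4, bit5=1)
  nb #..: next=#  (t=0,i=10, bit4=1)
  nb .##: next=.  (t=0,i=1, bit3=0)
  nb .#.: next=.  (t=0,i=13, bit2=0)
  nb ..#: next=.  (t=0,i=0, bit1=0)
  nb ...: next=.  (t=0,i=11, bit0=0)
  bits 00110000 = 48

48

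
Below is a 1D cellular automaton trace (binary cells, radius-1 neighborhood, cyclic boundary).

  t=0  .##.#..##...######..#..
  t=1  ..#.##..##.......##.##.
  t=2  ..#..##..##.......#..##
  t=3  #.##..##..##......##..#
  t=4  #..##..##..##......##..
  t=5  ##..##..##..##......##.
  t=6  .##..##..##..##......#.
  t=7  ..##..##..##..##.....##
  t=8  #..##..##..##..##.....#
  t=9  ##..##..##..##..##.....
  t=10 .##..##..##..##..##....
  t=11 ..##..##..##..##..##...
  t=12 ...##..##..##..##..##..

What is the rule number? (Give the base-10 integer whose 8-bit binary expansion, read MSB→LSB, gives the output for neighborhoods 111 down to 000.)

  nb ###: next=.  (t=0,i=13, bit7=0)
  nb ##.: next=#  (t=0,i=2, bit6=1)
  nb #.#: next=.  (t=0,i=3, bit5=0)
  nb #..: next=#  (t=0,i=5, bit4=1)
  nb .##: next=.  (t=0,i=1, bit3=0)
  nb .#.: next=#  (t=0,i=4, bit2=1)
  nb ..#: next=.  (t=0,i=0, bit1=0)
  nb ...: next=.  (t=0,i=10, bit0=0)
  bits 01010100 = 84

84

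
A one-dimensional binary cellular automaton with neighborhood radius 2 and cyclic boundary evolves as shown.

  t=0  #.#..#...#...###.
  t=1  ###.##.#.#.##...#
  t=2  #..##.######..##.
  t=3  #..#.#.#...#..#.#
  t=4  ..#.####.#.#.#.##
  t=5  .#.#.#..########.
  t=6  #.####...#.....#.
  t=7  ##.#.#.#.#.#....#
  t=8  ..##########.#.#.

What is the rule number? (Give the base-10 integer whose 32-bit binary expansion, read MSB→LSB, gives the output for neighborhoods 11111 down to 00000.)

  nb #####: next=.  (t=2,i=8, bit31=0)
  nb ####.: next=.  (t=1,i=1, bit30=0)
  nb ###.#: next=.  (t=0,i=15, bit29=0)
  nb ###..: next=#  (t=2,i=11, bit28=1)
  nb ##.##: next=#  (t=1,i=3, bit27=1)
  nb ##.#.: next=#  (t=0,i=16, bit26=1)
  nb ##..#: next=.  (t=2,i=12, bit25=0)
  nb ##...: next=.  (t=1,i=13, bit24=0)
  nb #.###: next=.  (t=2,i=6, bit23=0)
  nb #.##.: next=#  (t=1,i=4, bit22=1)
  nb #.#.#: next=#  (t=0,i=0, bit21=1)
  nb #.#..: next=#  (t=0,i=2, bit20=1)
  nb #..##: next=.  (t=2,i=2, bit19=0)
  nb #..#.: next=#  (t=0,i=4, bit18=1)
  nb #...#: next=#  (t=0,i=7, bit17=1)
  nb #....: next=#  (t=6,i=11, bit16=1)
  nb .####: next=#  (t=1,i=0, bit15=1)
  nb .###.: next=.  (t=0,i=14, bit14=0)
  nb .##.#: next=.  (t=1,i=5, bit13=0)
  nb .##..: next=.  (t=1,i=12, bit12=0)
  nb .#.##: next=#  (t=1,i=10, bit11=1)
  nb .#.#.: next=#  (t=0,i=1, bit10=1)
  nb .#..#: next=.  (t=0,i=3, bit9=0)
  nb .#...: next=.  (t=0,i=6, bit8=0)
  nb ..###: next=.  (t=0,i=13, bit7=0)
  nb ..##.: next=#  (t=2,i=3, bit6=1)
  nb ..#.#: next=.  (t=3,i=3, bit5=0)
  nb ..#..: next=#  (t=0,i=5, bit4=1)
  nb ...##: next=#  (t=0,i=12, bit3=1)
  nb ...#.: next=.  (t=0,i=8, bit2=0)
  nb ....#: next=.  (t=6,i=13, bit1=0)
  nb .....: next=.  (t=6,i=12, bit0=0)
  bits 00011100011101111000110001011000 = 477596760

477596760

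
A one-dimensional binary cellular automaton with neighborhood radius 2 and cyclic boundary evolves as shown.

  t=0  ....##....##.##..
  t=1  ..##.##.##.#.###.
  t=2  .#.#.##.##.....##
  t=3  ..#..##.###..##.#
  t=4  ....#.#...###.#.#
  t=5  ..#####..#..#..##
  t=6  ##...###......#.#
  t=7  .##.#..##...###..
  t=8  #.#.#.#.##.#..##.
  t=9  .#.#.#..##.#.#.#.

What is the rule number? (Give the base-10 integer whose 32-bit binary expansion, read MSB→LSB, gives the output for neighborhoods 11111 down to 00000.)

1935160366

  #####|.  b31=0 t=5,i=4
  ####.|#  b30=1 t=5,i=5
  ###.#|#  b29=1 t=4,i=12
  ###..|#  b28=1 t=1,i=15
  ##.##|.  b27=0 t=0,i=12
  ##.#.|.  b26=0 t=1,i=10
  ##..#|#  b25=1 t=3,i=11
  ##...|#  b24=1 t=0,i=6
  #.###|.  b23=0 t=1,i=13
  #.##.|#  b22=1 t=0,i=13
  #.#.#|.  b21=0 t=1,i=11
  #.#..|#  b20=1 t=3,i=16
  #..##|#  b19=1 t=3,i=4
  #..#.|.  b18=0 t=3,i=1
  #...#|.  b17=0 t=1,i=0
  #....|.  b16=0 t=0,i=7
  .####|.  b15=0 t=5,i=3
  .###.|.  b14=0 t=1,i=14
  .##.#|#  b13=1 t=0,i=11
  .##..|#  b12=1 t=0,i=5
  .#.##|.  b11=0 t=1,i=12
  .#.#.|#  b10=1 t=2,i=2
  .#..#|.  b9=0 t=3,i=0
  .#...|.  b8=0 t=4,i=0
  ..###|.  b7=0 t=4,i=10
  ..##.|.  b6=0 t=0,i=4
  ..#.#|#  b5=1 t=4,i=4
  ..#..|.  b4=0 t=3,i=2
  ...##|#  b3=1 t=0,i=3
  ...#.|#  b2=1 t=4,i=3
  ....#|#  b1=1 t=0,i=2
  .....|.  b0=0 t=0,i=0
  bits 01110011010110000011010000101110 = 1935160366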